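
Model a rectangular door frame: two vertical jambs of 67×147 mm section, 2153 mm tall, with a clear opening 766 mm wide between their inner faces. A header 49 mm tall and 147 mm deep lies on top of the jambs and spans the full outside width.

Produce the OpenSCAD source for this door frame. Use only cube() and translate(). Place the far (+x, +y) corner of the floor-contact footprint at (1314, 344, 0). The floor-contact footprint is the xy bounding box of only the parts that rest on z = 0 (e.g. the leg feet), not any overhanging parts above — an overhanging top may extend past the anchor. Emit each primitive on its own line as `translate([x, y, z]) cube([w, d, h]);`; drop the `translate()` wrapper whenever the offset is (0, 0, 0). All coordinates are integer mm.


translate([414, 197, 0]) cube([67, 147, 2153]);
translate([1247, 197, 0]) cube([67, 147, 2153]);
translate([414, 197, 2153]) cube([900, 147, 49]);


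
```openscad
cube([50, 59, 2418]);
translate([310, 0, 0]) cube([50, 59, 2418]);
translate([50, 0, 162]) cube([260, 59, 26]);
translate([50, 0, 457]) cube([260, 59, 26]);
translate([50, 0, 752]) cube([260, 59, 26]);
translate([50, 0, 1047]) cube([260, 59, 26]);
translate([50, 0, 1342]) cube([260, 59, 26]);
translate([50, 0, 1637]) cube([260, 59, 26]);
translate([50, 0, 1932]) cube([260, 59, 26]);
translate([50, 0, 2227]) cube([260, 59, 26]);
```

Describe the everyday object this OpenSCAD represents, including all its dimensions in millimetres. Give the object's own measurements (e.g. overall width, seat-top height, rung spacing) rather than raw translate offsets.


A straight ladder. Two 50×59 mm vertical rails, 2418 mm tall, stand 360 mm apart (outside-to-outside) with their front faces coplanar on the −y side. 8 rungs, each 59 mm deep and 26 mm tall, span between the inner faces of the rails, front faces flush with the rails. The lowest rung's underside is at z = 162 mm and rungs are spaced 295 mm apart (underside to underside).


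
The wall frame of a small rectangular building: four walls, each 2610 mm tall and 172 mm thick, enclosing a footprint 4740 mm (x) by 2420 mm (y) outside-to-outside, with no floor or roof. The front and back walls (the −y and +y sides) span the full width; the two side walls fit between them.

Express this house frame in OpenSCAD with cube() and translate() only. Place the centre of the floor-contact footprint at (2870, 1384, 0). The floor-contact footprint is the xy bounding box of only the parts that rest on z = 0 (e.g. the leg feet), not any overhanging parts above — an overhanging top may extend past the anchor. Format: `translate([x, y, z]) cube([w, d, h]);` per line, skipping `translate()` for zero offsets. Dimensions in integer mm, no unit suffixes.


translate([500, 174, 0]) cube([4740, 172, 2610]);
translate([500, 2422, 0]) cube([4740, 172, 2610]);
translate([500, 346, 0]) cube([172, 2076, 2610]);
translate([5068, 346, 0]) cube([172, 2076, 2610]);


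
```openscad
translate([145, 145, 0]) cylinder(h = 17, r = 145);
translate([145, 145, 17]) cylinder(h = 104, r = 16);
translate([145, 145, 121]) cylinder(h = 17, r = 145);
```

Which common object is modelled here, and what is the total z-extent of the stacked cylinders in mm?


A spool. The overall height is 138 mm.

Three coaxial cylinders, large–small–large — a spool. Two 17 mm flanges and a 104 mm core give 17 + 104 + 17 = 138 mm.


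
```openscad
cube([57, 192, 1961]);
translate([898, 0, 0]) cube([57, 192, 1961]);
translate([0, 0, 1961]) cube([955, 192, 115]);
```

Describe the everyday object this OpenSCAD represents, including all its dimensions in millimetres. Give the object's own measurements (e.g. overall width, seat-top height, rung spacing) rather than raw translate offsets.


A door frame. The clear opening is 841 mm wide and 1961 mm high. Two 57 mm wide jambs, 192 mm deep, stand either side of the opening from the floor to the top of the opening. A 115 mm thick head sits across the top of both jambs, spanning the full outside width of the frame.


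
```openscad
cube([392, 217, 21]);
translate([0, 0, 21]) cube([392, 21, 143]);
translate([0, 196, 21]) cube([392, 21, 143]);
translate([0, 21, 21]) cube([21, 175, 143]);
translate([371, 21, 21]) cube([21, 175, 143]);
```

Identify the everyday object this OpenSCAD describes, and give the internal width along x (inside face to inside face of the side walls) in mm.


An open box. The internal width is 350 mm.

A 392×217 base slab with four walls standing on it — an open box. The base is 392 mm wide and the walls are 21 mm thick, so the internal width is 392 − 2 × 21 = 350 mm.


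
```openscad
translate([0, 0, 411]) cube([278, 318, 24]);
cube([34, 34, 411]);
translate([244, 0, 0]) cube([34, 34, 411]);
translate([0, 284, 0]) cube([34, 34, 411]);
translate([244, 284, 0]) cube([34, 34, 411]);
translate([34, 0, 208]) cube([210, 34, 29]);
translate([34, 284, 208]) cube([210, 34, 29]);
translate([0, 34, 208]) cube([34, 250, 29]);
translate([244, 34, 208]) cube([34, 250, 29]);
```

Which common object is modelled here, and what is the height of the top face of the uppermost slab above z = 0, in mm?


A stool. The seat height is 435 mm.

A 278×318×24 slab at z = 411 on four corner posts — a stool. The seat top is 411 + 24 = 435 mm.


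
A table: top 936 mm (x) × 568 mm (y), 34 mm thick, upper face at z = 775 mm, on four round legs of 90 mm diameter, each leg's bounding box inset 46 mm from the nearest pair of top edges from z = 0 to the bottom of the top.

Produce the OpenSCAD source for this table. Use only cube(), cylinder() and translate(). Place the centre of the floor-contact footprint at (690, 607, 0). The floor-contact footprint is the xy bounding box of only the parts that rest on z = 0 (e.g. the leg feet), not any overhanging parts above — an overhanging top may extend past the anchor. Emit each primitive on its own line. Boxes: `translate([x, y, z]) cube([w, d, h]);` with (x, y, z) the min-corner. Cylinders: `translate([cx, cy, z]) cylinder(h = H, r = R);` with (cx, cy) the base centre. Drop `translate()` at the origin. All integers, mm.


translate([222, 323, 741]) cube([936, 568, 34]);
translate([313, 414, 0]) cylinder(h = 741, r = 45);
translate([1067, 414, 0]) cylinder(h = 741, r = 45);
translate([313, 800, 0]) cylinder(h = 741, r = 45);
translate([1067, 800, 0]) cylinder(h = 741, r = 45);


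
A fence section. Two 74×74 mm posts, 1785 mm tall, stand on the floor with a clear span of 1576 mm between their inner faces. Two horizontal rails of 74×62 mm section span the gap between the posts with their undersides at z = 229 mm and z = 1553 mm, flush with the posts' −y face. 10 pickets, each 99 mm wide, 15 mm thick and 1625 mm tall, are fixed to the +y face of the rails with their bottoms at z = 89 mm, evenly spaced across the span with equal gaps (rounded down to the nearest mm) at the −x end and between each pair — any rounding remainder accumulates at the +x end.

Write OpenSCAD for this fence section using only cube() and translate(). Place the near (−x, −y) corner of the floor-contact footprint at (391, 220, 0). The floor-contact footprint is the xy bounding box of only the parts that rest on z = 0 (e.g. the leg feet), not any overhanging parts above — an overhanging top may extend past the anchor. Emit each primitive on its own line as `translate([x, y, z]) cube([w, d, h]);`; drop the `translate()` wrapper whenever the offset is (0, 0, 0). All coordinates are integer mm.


translate([391, 220, 0]) cube([74, 74, 1785]);
translate([2041, 220, 0]) cube([74, 74, 1785]);
translate([465, 220, 229]) cube([1576, 74, 62]);
translate([465, 220, 1553]) cube([1576, 74, 62]);
translate([518, 294, 89]) cube([99, 15, 1625]);
translate([670, 294, 89]) cube([99, 15, 1625]);
translate([822, 294, 89]) cube([99, 15, 1625]);
translate([974, 294, 89]) cube([99, 15, 1625]);
translate([1126, 294, 89]) cube([99, 15, 1625]);
translate([1278, 294, 89]) cube([99, 15, 1625]);
translate([1430, 294, 89]) cube([99, 15, 1625]);
translate([1582, 294, 89]) cube([99, 15, 1625]);
translate([1734, 294, 89]) cube([99, 15, 1625]);
translate([1886, 294, 89]) cube([99, 15, 1625]);


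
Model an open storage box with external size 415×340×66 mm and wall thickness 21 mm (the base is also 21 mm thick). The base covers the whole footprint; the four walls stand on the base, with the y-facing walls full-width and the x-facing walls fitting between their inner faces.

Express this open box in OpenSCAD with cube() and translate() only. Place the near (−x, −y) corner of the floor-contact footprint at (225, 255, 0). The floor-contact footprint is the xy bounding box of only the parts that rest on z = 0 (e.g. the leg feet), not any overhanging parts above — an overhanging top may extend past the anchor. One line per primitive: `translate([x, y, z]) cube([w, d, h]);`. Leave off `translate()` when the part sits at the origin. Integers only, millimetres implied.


translate([225, 255, 0]) cube([415, 340, 21]);
translate([225, 255, 21]) cube([415, 21, 45]);
translate([225, 574, 21]) cube([415, 21, 45]);
translate([225, 276, 21]) cube([21, 298, 45]);
translate([619, 276, 21]) cube([21, 298, 45]);


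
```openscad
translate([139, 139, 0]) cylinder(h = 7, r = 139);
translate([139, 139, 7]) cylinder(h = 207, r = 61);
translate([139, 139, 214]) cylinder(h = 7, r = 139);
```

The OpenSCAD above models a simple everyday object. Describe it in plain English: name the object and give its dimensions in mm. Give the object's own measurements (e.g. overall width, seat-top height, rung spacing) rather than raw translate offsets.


A spool: two coaxial disc flanges of radius 139 mm and thickness 7 mm, joined by a core cylinder of radius 61 mm and height 207 mm. The lower flange rests on z = 0 and the three cylinders share a vertical axis.


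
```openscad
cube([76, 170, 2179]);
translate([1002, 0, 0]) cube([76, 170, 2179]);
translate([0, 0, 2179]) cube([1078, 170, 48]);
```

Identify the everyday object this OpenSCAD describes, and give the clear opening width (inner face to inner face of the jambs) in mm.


A door frame. The clear opening width is 926 mm.

Two 2179 mm tall posts with a header on top — a door frame. The left jamb is 76 mm wide at x = 0; the right jamb starts at x = 1002. The clear opening is 1002 − 76 = 926 mm.


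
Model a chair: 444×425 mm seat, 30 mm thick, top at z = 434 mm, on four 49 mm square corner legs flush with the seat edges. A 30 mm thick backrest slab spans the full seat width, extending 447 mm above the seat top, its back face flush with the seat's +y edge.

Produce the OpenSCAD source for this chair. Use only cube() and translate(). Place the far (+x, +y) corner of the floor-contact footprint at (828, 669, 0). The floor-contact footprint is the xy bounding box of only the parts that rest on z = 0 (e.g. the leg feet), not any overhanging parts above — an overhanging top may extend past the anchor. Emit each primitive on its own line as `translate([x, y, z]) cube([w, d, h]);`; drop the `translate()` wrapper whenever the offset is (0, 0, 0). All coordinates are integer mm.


// leg_h = 434 - 30 = 404
translate([384, 244, 404]) cube([444, 425, 30]);
translate([384, 244, 0]) cube([49, 49, 404]);
translate([779, 244, 0]) cube([49, 49, 404]);
translate([384, 620, 0]) cube([49, 49, 404]);
translate([779, 620, 0]) cube([49, 49, 404]);
translate([384, 639, 434]) cube([444, 30, 447]);


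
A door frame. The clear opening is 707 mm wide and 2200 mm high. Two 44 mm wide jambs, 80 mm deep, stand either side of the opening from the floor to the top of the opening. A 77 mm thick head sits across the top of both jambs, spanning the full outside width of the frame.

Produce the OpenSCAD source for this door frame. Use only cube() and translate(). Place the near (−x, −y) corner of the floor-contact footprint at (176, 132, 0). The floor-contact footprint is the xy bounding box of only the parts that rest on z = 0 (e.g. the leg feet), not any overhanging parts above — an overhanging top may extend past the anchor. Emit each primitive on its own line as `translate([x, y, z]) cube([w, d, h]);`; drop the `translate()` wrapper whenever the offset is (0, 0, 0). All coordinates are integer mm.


translate([176, 132, 0]) cube([44, 80, 2200]);
translate([927, 132, 0]) cube([44, 80, 2200]);
translate([176, 132, 2200]) cube([795, 80, 77]);


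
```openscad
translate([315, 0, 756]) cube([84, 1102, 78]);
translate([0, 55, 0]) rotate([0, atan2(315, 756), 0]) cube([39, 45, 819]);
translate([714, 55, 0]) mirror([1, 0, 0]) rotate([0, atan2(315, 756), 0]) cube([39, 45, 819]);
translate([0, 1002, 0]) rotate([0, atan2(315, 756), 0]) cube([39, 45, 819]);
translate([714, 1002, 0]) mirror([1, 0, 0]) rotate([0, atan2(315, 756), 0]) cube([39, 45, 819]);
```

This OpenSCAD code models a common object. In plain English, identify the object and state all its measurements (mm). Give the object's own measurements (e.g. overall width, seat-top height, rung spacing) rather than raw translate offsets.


A sawhorse. A 84×1102×78 mm beam (x, y, z) sits on two A-frame leg pairs. Each pair is two raked legs of 39×45 mm section (45 mm along y) splaying symmetrically in x. Each leg rises 756 mm vertically over 315 mm of horizontal reach and is 819 mm long along its own axis. Every leg's outer bottom edge rests on the floor and its outer top edge meets a bottom edge of the beam — the left legs (tilting toward +x) meet the beam's −x bottom edge, the right legs (their mirror images, tilting toward −x) meet its +x bottom edge — so the leg tops tuck under the beam, the beam's underside is 756 mm above the floor, and the feet are 714 mm apart outside-to-outside with the beam centred between them. The two leg pairs are set in 55 mm from either end of the beam.


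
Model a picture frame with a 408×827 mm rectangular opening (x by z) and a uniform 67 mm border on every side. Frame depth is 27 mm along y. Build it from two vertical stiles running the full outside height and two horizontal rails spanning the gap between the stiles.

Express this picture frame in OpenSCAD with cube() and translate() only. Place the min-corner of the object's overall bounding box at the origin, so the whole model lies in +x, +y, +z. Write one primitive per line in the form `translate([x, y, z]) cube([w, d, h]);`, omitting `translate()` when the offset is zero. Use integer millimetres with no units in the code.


cube([67, 27, 961]);
translate([475, 0, 0]) cube([67, 27, 961]);
translate([67, 0, 0]) cube([408, 27, 67]);
translate([67, 0, 894]) cube([408, 27, 67]);


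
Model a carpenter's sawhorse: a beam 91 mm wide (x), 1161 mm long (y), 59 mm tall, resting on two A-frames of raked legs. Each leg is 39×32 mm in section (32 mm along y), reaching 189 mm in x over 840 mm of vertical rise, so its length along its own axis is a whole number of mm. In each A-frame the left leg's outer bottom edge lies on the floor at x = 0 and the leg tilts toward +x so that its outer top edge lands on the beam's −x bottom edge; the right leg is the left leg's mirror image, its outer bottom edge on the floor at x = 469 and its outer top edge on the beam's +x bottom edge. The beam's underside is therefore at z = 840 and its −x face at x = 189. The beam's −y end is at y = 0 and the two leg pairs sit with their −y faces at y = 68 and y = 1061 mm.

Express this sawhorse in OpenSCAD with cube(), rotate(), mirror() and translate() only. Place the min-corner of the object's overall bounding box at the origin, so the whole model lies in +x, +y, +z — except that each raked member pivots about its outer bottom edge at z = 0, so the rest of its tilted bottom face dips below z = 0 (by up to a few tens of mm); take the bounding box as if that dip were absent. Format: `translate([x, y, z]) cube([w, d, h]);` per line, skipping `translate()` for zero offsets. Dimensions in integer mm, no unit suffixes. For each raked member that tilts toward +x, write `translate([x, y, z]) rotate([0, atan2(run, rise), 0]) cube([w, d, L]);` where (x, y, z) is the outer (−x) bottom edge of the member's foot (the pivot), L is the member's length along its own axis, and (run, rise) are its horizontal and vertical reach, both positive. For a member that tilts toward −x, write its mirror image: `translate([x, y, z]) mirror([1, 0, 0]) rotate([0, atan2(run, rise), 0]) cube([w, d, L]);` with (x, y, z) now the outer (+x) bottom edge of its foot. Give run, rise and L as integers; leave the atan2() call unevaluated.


translate([189, 0, 840]) cube([91, 1161, 59]);
translate([0, 68, 0]) rotate([0, atan2(189, 840), 0]) cube([39, 32, 861]);
translate([469, 68, 0]) mirror([1, 0, 0]) rotate([0, atan2(189, 840), 0]) cube([39, 32, 861]);
translate([0, 1061, 0]) rotate([0, atan2(189, 840), 0]) cube([39, 32, 861]);
translate([469, 1061, 0]) mirror([1, 0, 0]) rotate([0, atan2(189, 840), 0]) cube([39, 32, 861]);


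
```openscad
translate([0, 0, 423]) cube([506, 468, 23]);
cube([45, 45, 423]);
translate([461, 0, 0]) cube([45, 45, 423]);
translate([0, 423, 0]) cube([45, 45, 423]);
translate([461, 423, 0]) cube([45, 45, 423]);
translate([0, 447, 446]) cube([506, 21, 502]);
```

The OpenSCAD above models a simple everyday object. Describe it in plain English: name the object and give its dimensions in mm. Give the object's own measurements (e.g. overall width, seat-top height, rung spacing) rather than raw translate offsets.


A chair. The seat is a 506×468×23 mm slab with its top at z = 446 mm, on four 45×45 mm corner legs (flush with the seat edges, standing on z = 0). A flat backrest 21 mm thick, 502 mm tall, spans the full seat width and rises from the seat top along its +y edge, rear face flush with the rear of the seat.


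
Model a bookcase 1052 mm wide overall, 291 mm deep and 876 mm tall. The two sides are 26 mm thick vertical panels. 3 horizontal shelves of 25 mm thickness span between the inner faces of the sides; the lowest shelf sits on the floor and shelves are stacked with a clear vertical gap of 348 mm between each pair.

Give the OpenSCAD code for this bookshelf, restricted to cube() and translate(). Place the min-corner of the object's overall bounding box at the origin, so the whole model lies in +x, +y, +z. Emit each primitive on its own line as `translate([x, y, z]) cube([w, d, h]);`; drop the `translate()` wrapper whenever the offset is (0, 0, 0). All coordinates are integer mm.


cube([26, 291, 876]);
translate([1026, 0, 0]) cube([26, 291, 876]);
translate([26, 0, 0]) cube([1000, 291, 25]);
translate([26, 0, 373]) cube([1000, 291, 25]);
translate([26, 0, 746]) cube([1000, 291, 25]);


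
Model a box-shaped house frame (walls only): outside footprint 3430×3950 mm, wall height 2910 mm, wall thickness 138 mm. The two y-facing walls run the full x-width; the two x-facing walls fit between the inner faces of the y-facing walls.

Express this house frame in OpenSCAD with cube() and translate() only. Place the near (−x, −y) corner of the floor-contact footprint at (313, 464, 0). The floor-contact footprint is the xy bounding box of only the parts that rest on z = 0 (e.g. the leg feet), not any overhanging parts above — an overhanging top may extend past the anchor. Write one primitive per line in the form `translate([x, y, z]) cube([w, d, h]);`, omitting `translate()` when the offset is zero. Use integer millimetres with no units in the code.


translate([313, 464, 0]) cube([3430, 138, 2910]);
translate([313, 4276, 0]) cube([3430, 138, 2910]);
translate([313, 602, 0]) cube([138, 3674, 2910]);
translate([3605, 602, 0]) cube([138, 3674, 2910]);


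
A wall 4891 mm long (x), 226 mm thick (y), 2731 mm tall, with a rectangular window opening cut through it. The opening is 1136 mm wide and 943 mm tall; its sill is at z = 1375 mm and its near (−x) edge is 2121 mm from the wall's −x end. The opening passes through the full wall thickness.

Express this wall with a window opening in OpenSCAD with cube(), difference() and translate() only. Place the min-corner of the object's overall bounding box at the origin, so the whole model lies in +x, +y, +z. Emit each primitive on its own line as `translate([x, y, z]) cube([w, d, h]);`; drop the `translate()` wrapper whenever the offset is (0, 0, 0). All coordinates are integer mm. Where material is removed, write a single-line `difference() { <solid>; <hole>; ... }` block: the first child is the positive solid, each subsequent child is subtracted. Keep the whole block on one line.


difference() { cube([4891, 226, 2731]); translate([2121, 0, 1375]) cube([1136, 226, 943]); }


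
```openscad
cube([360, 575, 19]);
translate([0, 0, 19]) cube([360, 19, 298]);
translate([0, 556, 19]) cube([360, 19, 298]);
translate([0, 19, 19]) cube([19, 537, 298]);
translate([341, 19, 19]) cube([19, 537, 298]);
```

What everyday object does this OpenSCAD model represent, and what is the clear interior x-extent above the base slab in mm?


An open box. The internal width is 322 mm.

A 360×575 base slab with four walls standing on it — an open box. The base is 360 mm wide and the walls are 19 mm thick, so the internal width is 360 − 2 × 19 = 322 mm.


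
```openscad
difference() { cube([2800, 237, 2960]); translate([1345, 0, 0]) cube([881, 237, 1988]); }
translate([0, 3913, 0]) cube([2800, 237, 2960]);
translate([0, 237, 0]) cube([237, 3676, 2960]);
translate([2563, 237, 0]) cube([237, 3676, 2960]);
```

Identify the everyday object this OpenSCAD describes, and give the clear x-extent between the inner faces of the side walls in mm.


A single room. The interior width is 2326 mm.

Four walls enclosing a rectangle with a door in the front wall — a room. Outside width 2800 minus two 237 mm walls gives 2326 mm.


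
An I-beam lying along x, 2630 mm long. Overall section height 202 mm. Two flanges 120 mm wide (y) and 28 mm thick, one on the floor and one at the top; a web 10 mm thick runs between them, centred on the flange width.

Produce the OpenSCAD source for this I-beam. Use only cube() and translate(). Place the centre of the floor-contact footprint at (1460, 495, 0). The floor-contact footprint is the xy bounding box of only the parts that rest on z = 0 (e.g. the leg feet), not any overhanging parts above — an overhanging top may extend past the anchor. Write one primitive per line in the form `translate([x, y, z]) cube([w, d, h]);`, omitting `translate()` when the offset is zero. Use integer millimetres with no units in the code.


translate([145, 435, 0]) cube([2630, 120, 28]);
translate([145, 490, 28]) cube([2630, 10, 146]);
translate([145, 435, 174]) cube([2630, 120, 28]);


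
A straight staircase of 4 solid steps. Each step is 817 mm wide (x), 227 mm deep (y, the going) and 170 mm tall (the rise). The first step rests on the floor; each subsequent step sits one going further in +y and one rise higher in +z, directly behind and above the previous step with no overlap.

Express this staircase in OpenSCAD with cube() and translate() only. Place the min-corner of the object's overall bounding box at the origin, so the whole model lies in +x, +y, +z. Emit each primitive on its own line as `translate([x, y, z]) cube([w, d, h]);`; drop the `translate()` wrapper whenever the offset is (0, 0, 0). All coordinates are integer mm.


cube([817, 227, 170]);
translate([0, 227, 170]) cube([817, 227, 170]);
translate([0, 454, 340]) cube([817, 227, 170]);
translate([0, 681, 510]) cube([817, 227, 170]);


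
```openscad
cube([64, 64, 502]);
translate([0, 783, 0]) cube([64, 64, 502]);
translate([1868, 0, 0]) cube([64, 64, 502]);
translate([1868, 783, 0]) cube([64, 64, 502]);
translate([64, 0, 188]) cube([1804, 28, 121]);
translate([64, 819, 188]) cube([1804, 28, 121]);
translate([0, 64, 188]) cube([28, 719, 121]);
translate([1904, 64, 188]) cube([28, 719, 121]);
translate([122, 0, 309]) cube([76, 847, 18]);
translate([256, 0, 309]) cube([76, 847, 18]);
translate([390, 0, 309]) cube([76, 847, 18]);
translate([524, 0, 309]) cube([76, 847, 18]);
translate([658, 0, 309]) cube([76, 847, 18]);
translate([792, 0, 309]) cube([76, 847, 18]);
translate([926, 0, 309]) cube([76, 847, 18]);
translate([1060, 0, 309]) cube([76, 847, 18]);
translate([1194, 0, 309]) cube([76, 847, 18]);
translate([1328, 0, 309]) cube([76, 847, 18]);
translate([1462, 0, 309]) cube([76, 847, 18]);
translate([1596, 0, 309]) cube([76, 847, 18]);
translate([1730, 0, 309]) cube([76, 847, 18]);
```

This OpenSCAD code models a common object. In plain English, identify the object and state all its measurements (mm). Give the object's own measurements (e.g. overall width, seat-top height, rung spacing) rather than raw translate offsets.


A bed frame 1932 mm long (x) by 847 mm wide (y). Four 64×64 mm corner posts, 502 mm tall, at the corners of the footprint. Four rails of 28 mm thickness and 121 mm height run between adjacent posts with their undersides at z = 188 mm, their outer faces flush with the outside of the frame (the two x-running rails run between the posts' inner faces; the two y-running rails run between the posts' inner faces). 13 slats, each 76 mm wide (x) and 18 mm thick, lie across the top of the two x-running rails, running the full 847 mm width of the frame in y; along x they sit between the end posts with a 58 mm gap after the −x posts and between neighbouring slats, leaving 62 mm before the +x posts.


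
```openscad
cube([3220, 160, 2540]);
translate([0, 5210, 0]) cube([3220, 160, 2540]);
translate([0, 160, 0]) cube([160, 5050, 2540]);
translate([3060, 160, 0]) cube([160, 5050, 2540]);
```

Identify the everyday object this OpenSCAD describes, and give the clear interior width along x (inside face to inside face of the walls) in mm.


A house (or room) frame. The interior width is 2900 mm.

Four 2540 mm walls enclosing a rectangle with no floor or roof — a room or house frame. Outside width is 3220 mm and wall thickness is 160 mm, so the interior width is 3220 − 2 × 160 = 2900 mm.


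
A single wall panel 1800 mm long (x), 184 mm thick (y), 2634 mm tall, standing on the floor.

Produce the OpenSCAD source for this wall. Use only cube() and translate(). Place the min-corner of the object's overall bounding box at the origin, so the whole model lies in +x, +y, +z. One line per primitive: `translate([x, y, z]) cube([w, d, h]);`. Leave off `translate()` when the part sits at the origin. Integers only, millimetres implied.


cube([1800, 184, 2634]);


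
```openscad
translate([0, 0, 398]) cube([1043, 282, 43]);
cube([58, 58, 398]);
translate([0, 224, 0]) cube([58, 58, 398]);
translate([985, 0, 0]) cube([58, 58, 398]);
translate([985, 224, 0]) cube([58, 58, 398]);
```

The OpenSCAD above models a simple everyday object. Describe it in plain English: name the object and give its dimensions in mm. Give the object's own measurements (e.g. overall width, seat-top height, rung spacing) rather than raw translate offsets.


A bench: a 1043×282 mm seat slab, 43 mm thick, top at z = 441 mm, on four 58×58 mm square legs flush with the seat corners and standing on z = 0.


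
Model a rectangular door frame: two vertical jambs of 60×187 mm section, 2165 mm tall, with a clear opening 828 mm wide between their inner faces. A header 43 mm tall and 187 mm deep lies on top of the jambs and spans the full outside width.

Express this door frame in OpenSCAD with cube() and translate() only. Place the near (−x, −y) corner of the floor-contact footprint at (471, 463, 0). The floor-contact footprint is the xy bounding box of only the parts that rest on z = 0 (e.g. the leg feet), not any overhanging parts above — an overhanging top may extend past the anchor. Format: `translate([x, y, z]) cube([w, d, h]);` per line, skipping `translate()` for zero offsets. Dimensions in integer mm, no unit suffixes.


translate([471, 463, 0]) cube([60, 187, 2165]);
translate([1359, 463, 0]) cube([60, 187, 2165]);
translate([471, 463, 2165]) cube([948, 187, 43]);


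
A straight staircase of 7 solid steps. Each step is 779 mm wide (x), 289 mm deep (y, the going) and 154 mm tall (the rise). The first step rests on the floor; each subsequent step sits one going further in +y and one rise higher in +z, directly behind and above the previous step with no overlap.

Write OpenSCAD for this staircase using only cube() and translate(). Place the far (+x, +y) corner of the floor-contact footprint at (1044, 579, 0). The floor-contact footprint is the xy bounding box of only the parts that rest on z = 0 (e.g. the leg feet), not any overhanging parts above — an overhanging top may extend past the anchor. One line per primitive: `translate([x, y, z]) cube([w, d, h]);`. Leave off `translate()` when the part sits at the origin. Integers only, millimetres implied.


translate([265, 290, 0]) cube([779, 289, 154]);
translate([265, 579, 154]) cube([779, 289, 154]);
translate([265, 868, 308]) cube([779, 289, 154]);
translate([265, 1157, 462]) cube([779, 289, 154]);
translate([265, 1446, 616]) cube([779, 289, 154]);
translate([265, 1735, 770]) cube([779, 289, 154]);
translate([265, 2024, 924]) cube([779, 289, 154]);


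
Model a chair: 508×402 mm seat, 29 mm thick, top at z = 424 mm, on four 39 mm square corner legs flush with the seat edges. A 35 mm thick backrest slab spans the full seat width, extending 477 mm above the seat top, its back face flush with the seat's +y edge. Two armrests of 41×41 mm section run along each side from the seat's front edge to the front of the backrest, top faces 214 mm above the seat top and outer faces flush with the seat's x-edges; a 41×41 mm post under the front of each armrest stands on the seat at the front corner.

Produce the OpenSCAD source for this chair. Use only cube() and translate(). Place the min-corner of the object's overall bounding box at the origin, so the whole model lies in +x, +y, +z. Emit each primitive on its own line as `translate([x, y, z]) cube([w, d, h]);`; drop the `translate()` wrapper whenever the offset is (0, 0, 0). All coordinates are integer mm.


translate([0, 0, 395]) cube([508, 402, 29]);
cube([39, 39, 395]);
translate([469, 0, 0]) cube([39, 39, 395]);
translate([0, 363, 0]) cube([39, 39, 395]);
translate([469, 363, 0]) cube([39, 39, 395]);
translate([0, 367, 424]) cube([508, 35, 477]);
translate([0, 0, 597]) cube([41, 367, 41]);
translate([467, 0, 597]) cube([41, 367, 41]);
translate([0, 0, 424]) cube([41, 41, 173]);
translate([467, 0, 424]) cube([41, 41, 173]);


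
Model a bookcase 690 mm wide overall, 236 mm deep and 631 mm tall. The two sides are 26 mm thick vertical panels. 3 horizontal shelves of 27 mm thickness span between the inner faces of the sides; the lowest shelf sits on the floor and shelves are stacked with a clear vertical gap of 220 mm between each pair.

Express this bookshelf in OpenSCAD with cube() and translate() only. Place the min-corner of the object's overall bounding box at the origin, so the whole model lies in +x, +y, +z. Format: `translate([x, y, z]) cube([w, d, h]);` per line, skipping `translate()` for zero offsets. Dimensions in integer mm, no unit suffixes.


cube([26, 236, 631]);
translate([664, 0, 0]) cube([26, 236, 631]);
translate([26, 0, 0]) cube([638, 236, 27]);
translate([26, 0, 247]) cube([638, 236, 27]);
translate([26, 0, 494]) cube([638, 236, 27]);


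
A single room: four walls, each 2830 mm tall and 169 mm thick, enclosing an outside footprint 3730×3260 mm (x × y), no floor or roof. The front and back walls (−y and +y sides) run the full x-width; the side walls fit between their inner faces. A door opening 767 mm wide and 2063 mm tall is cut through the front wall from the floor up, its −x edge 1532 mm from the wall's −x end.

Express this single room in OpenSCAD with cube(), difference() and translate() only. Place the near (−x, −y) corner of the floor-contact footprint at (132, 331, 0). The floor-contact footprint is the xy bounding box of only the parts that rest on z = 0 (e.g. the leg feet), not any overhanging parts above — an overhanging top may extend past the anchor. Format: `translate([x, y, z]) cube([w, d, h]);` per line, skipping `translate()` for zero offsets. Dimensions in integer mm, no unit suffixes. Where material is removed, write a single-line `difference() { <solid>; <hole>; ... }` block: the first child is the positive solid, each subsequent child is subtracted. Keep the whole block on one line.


difference() { translate([132, 331, 0]) cube([3730, 169, 2830]); translate([1664, 331, 0]) cube([767, 169, 2063]); }
translate([132, 3422, 0]) cube([3730, 169, 2830]);
translate([132, 500, 0]) cube([169, 2922, 2830]);
translate([3693, 500, 0]) cube([169, 2922, 2830]);


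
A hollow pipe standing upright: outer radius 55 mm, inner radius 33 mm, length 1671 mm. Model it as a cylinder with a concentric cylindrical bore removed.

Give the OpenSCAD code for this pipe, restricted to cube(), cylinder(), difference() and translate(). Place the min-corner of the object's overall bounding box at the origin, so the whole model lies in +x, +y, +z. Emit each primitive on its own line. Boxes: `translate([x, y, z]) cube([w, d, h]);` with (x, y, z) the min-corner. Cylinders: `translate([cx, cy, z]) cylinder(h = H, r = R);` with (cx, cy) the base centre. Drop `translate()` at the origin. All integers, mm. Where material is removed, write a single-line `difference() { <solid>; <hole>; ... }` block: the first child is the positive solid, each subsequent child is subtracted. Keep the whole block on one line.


difference() { translate([55, 55, 0]) cylinder(h = 1671, r = 55); translate([55, 55, 0]) cylinder(h = 1671, r = 33); }


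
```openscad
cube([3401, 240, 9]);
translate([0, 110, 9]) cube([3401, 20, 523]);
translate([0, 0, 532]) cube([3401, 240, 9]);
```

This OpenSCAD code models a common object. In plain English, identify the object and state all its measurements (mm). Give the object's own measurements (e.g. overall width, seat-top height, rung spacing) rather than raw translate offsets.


An I-beam lying along x, 3401 mm long. Overall section height 541 mm. Two flanges 240 mm wide (y) and 9 mm thick, one on the floor and one at the top; a web 20 mm thick runs between them, centred on the flange width.


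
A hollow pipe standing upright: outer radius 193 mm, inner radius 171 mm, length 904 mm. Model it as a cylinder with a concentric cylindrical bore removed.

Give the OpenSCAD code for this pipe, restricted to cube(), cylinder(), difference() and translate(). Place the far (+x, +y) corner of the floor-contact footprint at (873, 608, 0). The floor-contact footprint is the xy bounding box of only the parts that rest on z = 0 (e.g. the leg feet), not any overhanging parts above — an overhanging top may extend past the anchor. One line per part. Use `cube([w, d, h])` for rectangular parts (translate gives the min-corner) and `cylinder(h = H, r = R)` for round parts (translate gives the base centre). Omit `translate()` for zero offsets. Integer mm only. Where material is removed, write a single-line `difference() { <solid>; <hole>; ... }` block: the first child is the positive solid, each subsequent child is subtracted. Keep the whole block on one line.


difference() { translate([680, 415, 0]) cylinder(h = 904, r = 193); translate([680, 415, 0]) cylinder(h = 904, r = 171); }


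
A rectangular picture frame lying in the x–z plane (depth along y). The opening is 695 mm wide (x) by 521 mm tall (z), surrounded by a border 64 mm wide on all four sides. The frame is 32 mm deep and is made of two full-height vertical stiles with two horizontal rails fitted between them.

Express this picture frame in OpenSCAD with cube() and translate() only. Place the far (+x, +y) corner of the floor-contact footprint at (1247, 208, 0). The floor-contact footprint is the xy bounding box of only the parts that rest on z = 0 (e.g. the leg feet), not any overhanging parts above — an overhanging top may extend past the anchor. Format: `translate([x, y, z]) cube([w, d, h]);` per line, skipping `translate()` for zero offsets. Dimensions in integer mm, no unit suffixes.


translate([424, 176, 0]) cube([64, 32, 649]);
translate([1183, 176, 0]) cube([64, 32, 649]);
translate([488, 176, 0]) cube([695, 32, 64]);
translate([488, 176, 585]) cube([695, 32, 64]);


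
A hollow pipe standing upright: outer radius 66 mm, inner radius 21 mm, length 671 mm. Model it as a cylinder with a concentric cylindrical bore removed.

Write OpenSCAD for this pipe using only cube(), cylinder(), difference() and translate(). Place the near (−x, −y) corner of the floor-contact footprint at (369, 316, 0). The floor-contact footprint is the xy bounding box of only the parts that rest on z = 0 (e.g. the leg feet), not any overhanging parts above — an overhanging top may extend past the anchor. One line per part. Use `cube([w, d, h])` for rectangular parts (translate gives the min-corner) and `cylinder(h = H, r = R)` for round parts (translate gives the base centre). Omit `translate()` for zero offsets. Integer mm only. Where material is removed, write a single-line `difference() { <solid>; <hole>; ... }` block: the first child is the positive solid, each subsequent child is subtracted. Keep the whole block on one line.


difference() { translate([435, 382, 0]) cylinder(h = 671, r = 66); translate([435, 382, 0]) cylinder(h = 671, r = 21); }


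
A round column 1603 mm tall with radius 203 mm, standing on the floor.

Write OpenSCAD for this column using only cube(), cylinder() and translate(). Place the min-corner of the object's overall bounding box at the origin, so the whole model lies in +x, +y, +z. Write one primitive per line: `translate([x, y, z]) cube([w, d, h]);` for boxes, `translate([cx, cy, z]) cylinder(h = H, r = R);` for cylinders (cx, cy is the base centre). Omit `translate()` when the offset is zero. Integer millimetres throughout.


translate([203, 203, 0]) cylinder(h = 1603, r = 203);


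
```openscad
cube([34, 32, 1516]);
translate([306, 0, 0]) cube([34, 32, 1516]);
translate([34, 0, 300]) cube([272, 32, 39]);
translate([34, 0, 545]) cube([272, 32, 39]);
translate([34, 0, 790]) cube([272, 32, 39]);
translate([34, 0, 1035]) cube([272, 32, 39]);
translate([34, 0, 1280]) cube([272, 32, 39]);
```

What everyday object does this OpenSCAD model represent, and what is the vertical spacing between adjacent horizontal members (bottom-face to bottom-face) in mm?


A ladder. The rung spacing is 245 mm.

Two tall 34×32 posts with 5 short bars between them — a ladder. Adjacent rungs sit at z = 300 and z = 545, so the spacing is 545 − 300 = 245 mm.


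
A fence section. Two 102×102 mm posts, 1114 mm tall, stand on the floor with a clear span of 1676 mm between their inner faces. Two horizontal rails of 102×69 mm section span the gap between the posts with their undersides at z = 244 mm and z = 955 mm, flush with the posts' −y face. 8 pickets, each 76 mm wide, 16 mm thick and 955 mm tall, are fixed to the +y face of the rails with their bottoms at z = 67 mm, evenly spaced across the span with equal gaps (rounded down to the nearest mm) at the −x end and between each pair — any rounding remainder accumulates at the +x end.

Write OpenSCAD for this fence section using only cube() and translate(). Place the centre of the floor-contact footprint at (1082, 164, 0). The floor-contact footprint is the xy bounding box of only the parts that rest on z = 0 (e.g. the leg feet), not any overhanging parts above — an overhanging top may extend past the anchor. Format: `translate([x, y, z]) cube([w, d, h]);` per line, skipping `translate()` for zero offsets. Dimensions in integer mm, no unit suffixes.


translate([142, 113, 0]) cube([102, 102, 1114]);
translate([1920, 113, 0]) cube([102, 102, 1114]);
translate([244, 113, 244]) cube([1676, 102, 69]);
translate([244, 113, 955]) cube([1676, 102, 69]);
translate([362, 215, 67]) cube([76, 16, 955]);
translate([556, 215, 67]) cube([76, 16, 955]);
translate([750, 215, 67]) cube([76, 16, 955]);
translate([944, 215, 67]) cube([76, 16, 955]);
translate([1138, 215, 67]) cube([76, 16, 955]);
translate([1332, 215, 67]) cube([76, 16, 955]);
translate([1526, 215, 67]) cube([76, 16, 955]);
translate([1720, 215, 67]) cube([76, 16, 955]);


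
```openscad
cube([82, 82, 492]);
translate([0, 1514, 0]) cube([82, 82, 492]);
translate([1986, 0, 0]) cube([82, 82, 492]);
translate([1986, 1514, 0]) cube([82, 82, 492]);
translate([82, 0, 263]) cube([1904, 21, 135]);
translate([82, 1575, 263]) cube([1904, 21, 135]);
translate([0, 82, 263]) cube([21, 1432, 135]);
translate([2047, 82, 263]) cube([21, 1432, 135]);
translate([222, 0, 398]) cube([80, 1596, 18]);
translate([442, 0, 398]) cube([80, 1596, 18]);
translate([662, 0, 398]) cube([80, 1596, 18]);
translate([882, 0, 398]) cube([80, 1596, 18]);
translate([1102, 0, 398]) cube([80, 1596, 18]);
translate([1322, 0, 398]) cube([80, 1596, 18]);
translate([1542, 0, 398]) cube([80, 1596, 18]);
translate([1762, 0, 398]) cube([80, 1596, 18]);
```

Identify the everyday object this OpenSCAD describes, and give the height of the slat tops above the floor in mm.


A bed frame. The slat-top height is 416 mm.

Four posts, four rails, and a row of slats — a bed frame. Slats sit on the rails at z = 263 + 135 = 398; with slat thickness 18, the top is 416 mm.
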